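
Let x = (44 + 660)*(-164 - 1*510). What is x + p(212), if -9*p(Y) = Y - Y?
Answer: -474496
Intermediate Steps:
p(Y) = 0 (p(Y) = -(Y - Y)/9 = -⅑*0 = 0)
x = -474496 (x = 704*(-164 - 510) = 704*(-674) = -474496)
x + p(212) = -474496 + 0 = -474496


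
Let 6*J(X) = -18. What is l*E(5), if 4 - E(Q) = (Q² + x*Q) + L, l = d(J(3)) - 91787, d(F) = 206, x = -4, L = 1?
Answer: 183162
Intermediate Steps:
J(X) = -3 (J(X) = (⅙)*(-18) = -3)
l = -91581 (l = 206 - 91787 = -91581)
E(Q) = 3 - Q² + 4*Q (E(Q) = 4 - ((Q² - 4*Q) + 1) = 4 - (1 + Q² - 4*Q) = 4 + (-1 - Q² + 4*Q) = 3 - Q² + 4*Q)
l*E(5) = -91581*(3 - 1*5² + 4*5) = -91581*(3 - 1*25 + 20) = -91581*(3 - 25 + 20) = -91581*(-2) = 183162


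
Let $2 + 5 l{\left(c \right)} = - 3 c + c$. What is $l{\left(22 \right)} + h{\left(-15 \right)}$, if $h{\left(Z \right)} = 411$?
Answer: $\frac{2009}{5} \approx 401.8$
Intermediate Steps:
$l{\left(c \right)} = - \frac{2}{5} - \frac{2 c}{5}$ ($l{\left(c \right)} = - \frac{2}{5} + \frac{- 3 c + c}{5} = - \frac{2}{5} + \frac{\left(-2\right) c}{5} = - \frac{2}{5} - \frac{2 c}{5}$)
$l{\left(22 \right)} + h{\left(-15 \right)} = \left(- \frac{2}{5} - \frac{44}{5}\right) + 411 = - \frac{46}{5} + 411 = \frac{2009}{5}$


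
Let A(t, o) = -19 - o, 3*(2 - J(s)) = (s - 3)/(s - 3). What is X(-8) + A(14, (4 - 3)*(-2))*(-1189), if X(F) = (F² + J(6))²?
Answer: 220726/9 ≈ 24525.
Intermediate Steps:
J(s) = 5/3 (J(s) = 2 - (s - 3)/(3*(s - 3)) = 2 - (-3 + s)/(3*(-3 + s)) = 2 - ⅓*1 = 2 - ⅓ = 5/3)
X(F) = (5/3 + F²)² (X(F) = (F² + 5/3)² = (5/3 + F²)²)
X(-8) + A(14, (4 - 3)*(-2))*(-1189) = (5 + 3*(-8)²)²/9 + (-19 - (4 - 3)*(-2))*(-1189) = (5 + 3*64)²/9 + (-19 - (-2))*(-1189) = (5 + 192)²/9 + (-19 - 1*(-2))*(-1189) = (⅑)*197² + (-19 + 2)*(-1189) = (⅑)*38809 - 17*(-1189) = 38809/9 + 20213 = 220726/9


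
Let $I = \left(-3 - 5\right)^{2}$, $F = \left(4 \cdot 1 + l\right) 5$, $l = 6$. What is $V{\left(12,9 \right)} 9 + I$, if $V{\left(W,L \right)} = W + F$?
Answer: $622$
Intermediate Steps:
$F = 50$ ($F = \left(4 \cdot 1 + 6\right) 5 = \left(4 + 6\right) 5 = 10 \cdot 5 = 50$)
$I = 64$ ($I = \left(-8\right)^{2} = 64$)
$V{\left(W,L \right)} = 50 + W$ ($V{\left(W,L \right)} = W + 50 = 50 + W$)
$V{\left(12,9 \right)} 9 + I = \left(50 + 12\right) 9 + 64 = 62 \cdot 9 + 64 = 558 + 64 = 622$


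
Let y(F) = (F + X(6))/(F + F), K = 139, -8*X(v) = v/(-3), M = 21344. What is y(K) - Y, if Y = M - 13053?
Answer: -9219035/1112 ≈ -8290.5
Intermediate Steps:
X(v) = v/24 (X(v) = -v/(8*(-3)) = -v*(-1)/(8*3) = -(-1)*v/24 = v/24)
y(F) = (¼ + F)/(2*F) (y(F) = (F + (1/24)*6)/(F + F) = (F + ¼)/((2*F)) = (¼ + F)*(1/(2*F)) = (¼ + F)/(2*F))
Y = 8291 (Y = 21344 - 13053 = 8291)
y(K) - Y = (⅛)*(1 + 4*139)/139 - 1*8291 = (⅛)*(1/139)*(1 + 556) - 8291 = (⅛)*(1/139)*557 - 8291 = 557/1112 - 8291 = -9219035/1112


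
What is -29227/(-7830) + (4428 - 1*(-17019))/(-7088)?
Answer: 19615483/27749520 ≈ 0.70688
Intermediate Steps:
-29227/(-7830) + (4428 - 1*(-17019))/(-7088) = -29227*(-1/7830) + (4428 + 17019)*(-1/7088) = 29227/7830 + 21447*(-1/7088) = 29227/7830 - 21447/7088 = 19615483/27749520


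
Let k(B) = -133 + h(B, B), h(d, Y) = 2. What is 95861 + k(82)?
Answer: 95730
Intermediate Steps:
k(B) = -131 (k(B) = -133 + 2 = -131)
95861 + k(82) = 95861 - 131 = 95730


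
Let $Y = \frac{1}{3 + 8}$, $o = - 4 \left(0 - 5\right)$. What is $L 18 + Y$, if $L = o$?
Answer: $\frac{3961}{11} \approx 360.09$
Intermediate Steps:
$o = 20$ ($o = \left(-4\right) \left(-5\right) = 20$)
$L = 20$
$Y = \frac{1}{11} \approx 0.090909$
$L 18 + Y = 20 \cdot 18 + \frac{1}{11} = 360 + \frac{1}{11} = \frac{3961}{11}$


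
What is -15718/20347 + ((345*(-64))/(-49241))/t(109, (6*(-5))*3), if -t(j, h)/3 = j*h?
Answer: -759249631886/982870401087 ≈ -0.77248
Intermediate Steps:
t(j, h) = -3*h*j (t(j, h) = -3*j*h = -3*h*j)
-15718/20347 + ((345*(-64))/(-49241))/t(109, (6*(-5))*3) = -15718/20347 + ((345*(-64))/(-49241))/((-3*(6*(-5))*3*109)) = -15718*1/20347 + (-22080*(-1/49241))/((-3*(-30*3)*109)) = -15718/20347 + 22080/(49241*((-3*(-90)*109))) = -15718/20347 + (22080/49241)/29430 = -15718/20347 + (22080/49241)*(1/29430) = -15718/20347 + 736/48305421 = -759249631886/982870401087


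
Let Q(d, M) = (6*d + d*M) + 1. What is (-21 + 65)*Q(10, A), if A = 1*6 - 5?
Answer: 3124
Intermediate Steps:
A = 1 (A = 6 - 5 = 1)
Q(d, M) = 1 + 6*d + M*d (Q(d, M) = (6*d + M*d) + 1 = 1 + 6*d + M*d)
(-21 + 65)*Q(10, A) = (-21 + 65)*(1 + 6*10 + 1*10) = 44*(1 + 60 + 10) = 44*71 = 3124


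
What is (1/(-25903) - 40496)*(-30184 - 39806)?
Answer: 73417262551110/25903 ≈ 2.8343e+9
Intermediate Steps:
(1/(-25903) - 40496)*(-30184 - 39806) = (-1/25903 - 40496)*(-69990) = -1048967889/25903*(-69990) = 73417262551110/25903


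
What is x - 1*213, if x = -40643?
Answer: -40856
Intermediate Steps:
x - 1*213 = -40643 - 1*213 = -40643 - 213 = -40856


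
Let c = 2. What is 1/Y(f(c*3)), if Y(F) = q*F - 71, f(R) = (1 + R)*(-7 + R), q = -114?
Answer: 1/727 ≈ 0.0013755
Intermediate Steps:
Y(F) = -71 - 114*F (Y(F) = -114*F - 71 = -71 - 114*F)
1/Y(f(c*3)) = 1/(-71 - 114*(-7 + (2*3)² - 12*3)) = 1/(-71 - 114*(-7 + 6² - 6*6)) = 1/(-71 - 114*(-7 + 36 - 36)) = 1/(-71 - 114*(-7)) = 1/(-71 + 798) = 1/727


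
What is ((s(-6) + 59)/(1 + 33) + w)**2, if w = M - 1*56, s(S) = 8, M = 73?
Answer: 416025/1156 ≈ 359.88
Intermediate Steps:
w = 17 (w = 73 - 1*56 = 73 - 56 = 17)
((s(-6) + 59)/(1 + 33) + w)**2 = ((8 + 59)/(1 + 33) + 17)**2 = (67/34 + 17)**2 = (645/34)**2 = 416025/1156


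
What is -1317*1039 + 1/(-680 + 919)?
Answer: -327038756/239 ≈ -1.3684e+6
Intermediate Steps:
-1317*1039 + 1/(-680 + 919) = -1368363 + 1/239 = -327038756/239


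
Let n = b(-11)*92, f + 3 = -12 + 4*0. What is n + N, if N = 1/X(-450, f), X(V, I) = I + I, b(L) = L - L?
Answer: -1/30 ≈ -0.033333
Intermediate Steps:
b(L) = 0
f = -15 (f = -3 + (-12 + 4*0) = -3 + (-12 + 0) = -3 - 12 = -15)
n = 0 (n = 0*92 = 0)
X(V, I) = 2*I
N = -1/30 (N = 1/(2*(-15)) = 1/(-30) = -1/30 ≈ -0.033333)
n + N = 0 - 1/30 = -1/30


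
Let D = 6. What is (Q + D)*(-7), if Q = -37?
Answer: 217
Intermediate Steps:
(Q + D)*(-7) = (-37 + 6)*(-7) = -31*(-7) = 217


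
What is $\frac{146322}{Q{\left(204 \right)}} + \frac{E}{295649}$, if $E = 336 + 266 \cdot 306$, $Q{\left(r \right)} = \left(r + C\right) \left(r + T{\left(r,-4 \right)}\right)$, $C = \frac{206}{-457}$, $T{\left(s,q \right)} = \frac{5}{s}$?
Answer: $\frac{2174739059657784}{572327484125819} \approx 3.7998$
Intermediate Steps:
$C = - \frac{206}{457}$ ($C = 206 \left(- \frac{1}{457}\right) = - \frac{206}{457} \approx -0.45077$)
$Q{\left(r \right)} = \left(- \frac{206}{457} + r\right) \left(r + \frac{5}{r}\right)$ ($Q{\left(r \right)} = \left(r - \frac{206}{457}\right) \left(r + \frac{5}{r}\right) = \left(- \frac{206}{457} + r\right) \left(r + \frac{5}{r}\right)$)
$E = 81732$ ($E = 336 + 81396 = 81732$)
$\frac{146322}{Q{\left(204 \right)}} + \frac{E}{295649} = \frac{146322}{5 + 204^{2} - \frac{1030}{457 \cdot 204} - \frac{42024}{457}} + \frac{81732}{295649} = \frac{146322}{5 + 41616 - \frac{515}{46614} - \frac{42024}{457}} + 81732 \cdot \frac{1}{295649} = \frac{146322}{5 + 41616 - \frac{515}{46614} - \frac{42024}{457}} + \frac{81732}{295649} = \frac{146322}{\frac{1935834331}{46614}} + \frac{81732}{295649} = 146322 \cdot \frac{46614}{1935834331} + \frac{81732}{295649} = \frac{6820653708}{1935834331} + \frac{81732}{295649} = \frac{2174739059657784}{572327484125819}$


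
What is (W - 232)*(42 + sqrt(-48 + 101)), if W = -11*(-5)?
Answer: -7434 - 177*sqrt(53) ≈ -8722.6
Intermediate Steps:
W = 55
(W - 232)*(42 + sqrt(-48 + 101)) = (55 - 232)*(42 + sqrt(-48 + 101)) = -177*(42 + sqrt(53)) = -7434 - 177*sqrt(53)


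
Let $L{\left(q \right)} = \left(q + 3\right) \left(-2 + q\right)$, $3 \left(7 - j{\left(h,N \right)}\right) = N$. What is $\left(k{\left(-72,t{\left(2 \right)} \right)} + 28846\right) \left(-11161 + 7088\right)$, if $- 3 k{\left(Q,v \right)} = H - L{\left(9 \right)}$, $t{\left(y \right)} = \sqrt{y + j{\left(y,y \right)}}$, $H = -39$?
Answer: $-117656751$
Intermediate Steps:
$j{\left(h,N \right)} = 7 - \frac{N}{3}$
$L{\left(q \right)} = \left(-2 + q\right) \left(3 + q\right)$ ($L{\left(q \right)} = \left(3 + q\right) \left(-2 + q\right) = \left(-2 + q\right) \left(3 + q\right)$)
$t{\left(y \right)} = \sqrt{7 + \frac{2 y}{3}}$ ($t{\left(y \right)} = \sqrt{y - \left(-7 + \frac{y}{3}\right)} = \sqrt{7 + \frac{2 y}{3}}$)
$k{\left(Q,v \right)} = 41$ ($k{\left(Q,v \right)} = - \frac{-39 - \left(-6 + 9 + 9^{2}\right)}{3} = - \frac{-39 - \left(-6 + 9 + 81\right)}{3} = - \frac{-39 - 84}{3} = \left(- \frac{1}{3}\right) \left(-123\right) = 41$)
$\left(k{\left(-72,t{\left(2 \right)} \right)} + 28846\right) \left(-11161 + 7088\right) = \left(41 + 28846\right) \left(-11161 + 7088\right) = 28887 \left(-4073\right) = -117656751$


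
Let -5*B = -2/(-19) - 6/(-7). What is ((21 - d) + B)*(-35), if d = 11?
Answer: -6522/19 ≈ -343.26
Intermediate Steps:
B = -128/665 (B = -(-2/(-19) - 6/(-7))/5 = -(-2*(-1/19) - 6*(-1/7))/5 = -(2/19 + 6/7)/5 = -1/5*128/133 = -128/665 ≈ -0.19248)
((21 - d) + B)*(-35) = ((21 - 1*11) - 128/665)*(-35) = ((21 - 11) - 128/665)*(-35) = (10 - 128/665)*(-35) = (6522/665)*(-35) = -6522/19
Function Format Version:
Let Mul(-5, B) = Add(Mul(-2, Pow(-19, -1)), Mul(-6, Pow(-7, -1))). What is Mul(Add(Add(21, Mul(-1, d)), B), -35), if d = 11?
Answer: Rational(-6522, 19) ≈ -343.26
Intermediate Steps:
B = Rational(-128, 665) (B = Mul(Rational(-1, 5), Add(Mul(-2, Pow(-19, -1)), Mul(-6, Pow(-7, -1)))) = Mul(Rational(-1, 5), Add(Mul(-2, Rational(-1, 19)), Mul(-6, Rational(-1, 7)))) = Mul(Rational(-1, 5), Add(Rational(2, 19), Rational(6, 7))) = Mul(Rational(-1, 5), Rational(128, 133)) = Rational(-128, 665) ≈ -0.19248)
Mul(Add(Add(21, Mul(-1, d)), B), -35) = Mul(Add(Add(21, Mul(-1, 11)), Rational(-128, 665)), -35) = Mul(Add(Add(21, -11), Rational(-128, 665)), -35) = Mul(Add(10, Rational(-128, 665)), -35) = Mul(Rational(6522, 665), -35) = Rational(-6522, 19)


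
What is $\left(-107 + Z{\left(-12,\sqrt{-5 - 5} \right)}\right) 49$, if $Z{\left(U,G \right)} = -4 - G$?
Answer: $-5439 - 49 i \sqrt{10} \approx -5439.0 - 154.95 i$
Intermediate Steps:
$\left(-107 + Z{\left(-12,\sqrt{-5 - 5} \right)}\right) 49 = \left(-107 - \left(4 + \sqrt{-5 - 5}\right)\right) 49 = \left(-107 - \left(4 + \sqrt{-10}\right)\right) 49 = \left(-107 - \left(4 + i \sqrt{10}\right)\right) 49 = \left(-111 - i \sqrt{10}\right) 49 = -5439 - 49 i \sqrt{10}$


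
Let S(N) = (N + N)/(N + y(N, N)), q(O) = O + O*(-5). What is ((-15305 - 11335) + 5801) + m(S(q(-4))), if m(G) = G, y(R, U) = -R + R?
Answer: -20837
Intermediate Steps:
y(R, U) = 0
q(O) = -4*O (q(O) = O - 5*O = -4*O)
S(N) = 2 (S(N) = (N + N)/(N + 0) = (2*N)/N = 2)
((-15305 - 11335) + 5801) + m(S(q(-4))) = ((-15305 - 11335) + 5801) + 2 = (-26640 + 5801) + 2 = -20839 + 2 = -20837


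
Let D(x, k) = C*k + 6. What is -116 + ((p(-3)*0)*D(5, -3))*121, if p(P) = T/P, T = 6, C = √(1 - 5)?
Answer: -116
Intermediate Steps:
C = 2*I (C = √(-4) = 2*I ≈ 2.0*I)
D(x, k) = 6 + 2*I*k (D(x, k) = (2*I)*k + 6 = 2*I*k + 6 = 6 + 2*I*k)
p(P) = 6/P
-116 + ((p(-3)*0)*D(5, -3))*121 = -116 + (((6/(-3))*0)*(6 + 2*I*(-3)))*121 = -116 + (((6*(-⅓))*0)*(6 - 6*I))*121 = -116 + ((-2*0)*(6 - 6*I))*121 = -116 + (0*(6 - 6*I))*121 = -116 + 0*121 = -116 + 0 = -116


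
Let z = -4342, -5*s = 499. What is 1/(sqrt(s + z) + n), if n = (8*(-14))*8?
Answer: -4480/4036289 - I*sqrt(111045)/4036289 ≈ -0.0011099 - 8.256e-5*I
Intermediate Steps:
s = -499/5 (s = -1/5*499 = -499/5 ≈ -99.800)
n = -896 (n = -112*8 = -896)
1/(sqrt(s + z) + n) = 1/(sqrt(-499/5 - 4342) - 896) = 1/(sqrt(-22209/5) - 896) = 1/(I*sqrt(111045)/5 - 896) = 1/(-896 + I*sqrt(111045)/5)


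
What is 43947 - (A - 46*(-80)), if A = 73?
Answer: 40194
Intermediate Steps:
43947 - (A - 46*(-80)) = 43947 - (73 - 46*(-80)) = 43947 - (73 + 3680) = 43947 - 1*3753 = 43947 - 3753 = 40194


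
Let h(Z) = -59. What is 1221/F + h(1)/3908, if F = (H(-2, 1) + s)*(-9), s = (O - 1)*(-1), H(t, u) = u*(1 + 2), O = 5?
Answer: 1590379/11724 ≈ 135.65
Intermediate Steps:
H(t, u) = 3*u (H(t, u) = u*3 = 3*u)
s = -4 (s = (5 - 1)*(-1) = 4*(-1) = -4)
F = 9 (F = (3*1 - 4)*(-9) = (3 - 4)*(-9) = -1*(-9) = 9)
1221/F + h(1)/3908 = 1221/9 - 59/3908 = 1221*(⅑) - 59*1/3908 = 407/3 - 59/3908 = 1590379/11724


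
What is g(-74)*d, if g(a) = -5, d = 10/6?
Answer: -25/3 ≈ -8.3333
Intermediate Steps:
d = 5/3 (d = 10*(1/6) = 5/3 ≈ 1.6667)
g(-74)*d = -5*5/3 = -25/3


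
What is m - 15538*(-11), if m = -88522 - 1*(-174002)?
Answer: 256398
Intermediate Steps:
m = 85480 (m = -88522 + 174002 = 85480)
m - 15538*(-11) = 85480 - 15538*(-11) = 85480 - 1*(-170918) = 85480 + 170918 = 256398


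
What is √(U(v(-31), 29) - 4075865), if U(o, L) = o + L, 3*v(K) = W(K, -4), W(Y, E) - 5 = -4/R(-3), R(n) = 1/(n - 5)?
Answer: I*√36682413/3 ≈ 2018.9*I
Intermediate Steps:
R(n) = 1/(-5 + n)
W(Y, E) = 37 (W(Y, E) = 5 - 4/(1/(-5 - 3)) = 5 - 4/(1/(-8)) = 5 - 4/(-⅛) = 5 - 4*(-8) = 5 + 32 = 37)
v(K) = 37/3 (v(K) = (⅓)*37 = 37/3)
U(o, L) = L + o
√(U(v(-31), 29) - 4075865) = √((29 + 37/3) - 4075865) = √(124/3 - 4075865) = √(-12227471/3) = I*√36682413/3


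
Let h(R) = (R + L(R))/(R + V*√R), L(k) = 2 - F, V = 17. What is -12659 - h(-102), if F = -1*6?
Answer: -4949763/391 - 47*I*√102/1173 ≈ -12659.0 - 0.40467*I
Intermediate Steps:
F = -6
L(k) = 8 (L(k) = 2 - 1*(-6) = 2 + 6 = 8)
h(R) = (8 + R)/(R + 17*√R) (h(R) = (R + 8)/(R + 17*√R) = (8 + R)/(R + 17*√R))
-12659 - h(-102) = -12659 - (8 - 102)/(-102 + 17*√(-102)) = -12659 - (-94)/(-102 + 17*(I*√102)) = -12659 - (-94)/(-102 + 17*I*√102) = -12659 + 94/(-102 + 17*I*√102)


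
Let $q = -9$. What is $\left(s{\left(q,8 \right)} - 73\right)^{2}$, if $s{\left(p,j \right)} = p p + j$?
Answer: $256$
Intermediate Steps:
$s{\left(p,j \right)} = j + p^{2}$ ($s{\left(p,j \right)} = p^{2} + j = j + p^{2}$)
$\left(s{\left(q,8 \right)} - 73\right)^{2} = \left(\left(8 + \left(-9\right)^{2}\right) - 73\right)^{2} = \left(\left(8 + 81\right) - 73\right)^{2} = \left(89 - 73\right)^{2} = 16^{2} = 256$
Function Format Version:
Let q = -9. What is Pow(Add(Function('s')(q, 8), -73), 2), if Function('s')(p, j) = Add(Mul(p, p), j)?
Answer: 256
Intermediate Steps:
Function('s')(p, j) = Add(j, Pow(p, 2)) (Function('s')(p, j) = Add(Pow(p, 2), j) = Add(j, Pow(p, 2)))
Pow(Add(Function('s')(q, 8), -73), 2) = Pow(Add(Add(8, Pow(-9, 2)), -73), 2) = Pow(Add(Add(8, 81), -73), 2) = Pow(Add(89, -73), 2) = Pow(16, 2) = 256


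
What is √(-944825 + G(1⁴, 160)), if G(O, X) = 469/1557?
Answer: 2*I*√63624731422/519 ≈ 972.02*I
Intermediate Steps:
G(O, X) = 469/1557 (G(O, X) = 469*(1/1557) = 469/1557)
√(-944825 + G(1⁴, 160)) = √(-944825 + 469/1557) = √(-1471092056/1557) = 2*I*√63624731422/519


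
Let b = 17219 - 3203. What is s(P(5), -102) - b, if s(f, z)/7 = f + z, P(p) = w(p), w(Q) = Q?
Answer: -14695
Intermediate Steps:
P(p) = p
s(f, z) = 7*f + 7*z (s(f, z) = 7*(f + z) = 7*f + 7*z)
b = 14016
s(P(5), -102) - b = (7*5 + 7*(-102)) - 1*14016 = (35 - 714) - 14016 = -679 - 14016 = -14695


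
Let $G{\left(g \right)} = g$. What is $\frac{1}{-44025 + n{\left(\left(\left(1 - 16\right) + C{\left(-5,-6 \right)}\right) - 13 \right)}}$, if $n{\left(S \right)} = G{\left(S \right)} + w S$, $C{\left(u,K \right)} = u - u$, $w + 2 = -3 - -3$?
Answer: $- \frac{1}{43997} \approx -2.2729 \cdot 10^{-5}$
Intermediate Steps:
$w = -2$ ($w = -2 - 0 = -2 + \left(-3 + 3\right) = -2 + 0 = -2$)
$C{\left(u,K \right)} = 0$
$n{\left(S \right)} = - S$ ($n{\left(S \right)} = S - 2 S = - S$)
$\frac{1}{-44025 + n{\left(\left(\left(1 - 16\right) + C{\left(-5,-6 \right)}\right) - 13 \right)}} = \frac{1}{-44025 - \left(\left(\left(1 - 16\right) + 0\right) - 13\right)} = \frac{1}{-44025 - \left(\left(-15 + 0\right) - 13\right)} = \frac{1}{-44025 - \left(-15 - 13\right)} = \frac{1}{-44025 - -28} = \frac{1}{-44025 + 28} = \frac{1}{-43997} = - \frac{1}{43997}$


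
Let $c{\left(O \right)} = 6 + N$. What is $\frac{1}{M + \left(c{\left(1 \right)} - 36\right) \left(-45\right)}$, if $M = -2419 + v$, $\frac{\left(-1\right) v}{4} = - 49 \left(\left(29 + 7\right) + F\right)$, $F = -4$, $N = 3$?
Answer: $\frac{1}{5068} \approx 0.00019732$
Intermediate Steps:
$c{\left(O \right)} = 9$ ($c{\left(O \right)} = 6 + 3 = 9$)
$v = 6272$ ($v = - 4 \left(- 49 \left(\left(29 + 7\right) - 4\right)\right) = - 4 \left(- 49 \left(36 - 4\right)\right) = - 4 \left(\left(-49\right) 32\right) = \left(-4\right) \left(-1568\right) = 6272$)
$M = 3853$ ($M = -2419 + 6272 = 3853$)
$\frac{1}{M + \left(c{\left(1 \right)} - 36\right) \left(-45\right)} = \frac{1}{3853 + \left(9 - 36\right) \left(-45\right)} = \frac{1}{3853 - -1215} = \frac{1}{3853 + 1215} = \frac{1}{5068}$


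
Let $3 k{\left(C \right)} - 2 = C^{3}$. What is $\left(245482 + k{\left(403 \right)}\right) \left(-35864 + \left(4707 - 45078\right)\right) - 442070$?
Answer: $-1681929411945$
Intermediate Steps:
$k{\left(C \right)} = \frac{2}{3} + \frac{C^{3}}{3}$
$\left(245482 + k{\left(403 \right)}\right) \left(-35864 + \left(4707 - 45078\right)\right) - 442070 = \left(245482 + \left(\frac{2}{3} + \frac{403^{3}}{3}\right)\right) \left(-35864 + \left(4707 - 45078\right)\right) - 442070 = \left(245482 + \left(\frac{2}{3} + \frac{1}{3} \cdot 65450827\right)\right) \left(-35864 + \left(4707 - 45078\right)\right) - 442070 = \left(245482 + \left(\frac{2}{3} + \frac{65450827}{3}\right)\right) \left(-35864 - 40371\right) - 442070 = \left(245482 + 21816943\right) \left(-76235\right) - 442070 = 22062425 \left(-76235\right) - 442070 = -1681928969875 - 442070 = -1681929411945$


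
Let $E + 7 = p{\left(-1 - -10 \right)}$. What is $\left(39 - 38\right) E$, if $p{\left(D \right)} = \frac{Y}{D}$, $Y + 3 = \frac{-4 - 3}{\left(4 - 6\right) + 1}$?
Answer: $- \frac{59}{9} \approx -6.5556$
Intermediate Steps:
$Y = 4$ ($Y = -3 + \frac{-4 - 3}{\left(4 - 6\right) + 1} = -3 - \frac{7}{\left(4 - 6\right) + 1} = -3 - \frac{7}{-2 + 1} = -3 - \frac{7}{-1} = -3 - -7 = -3 + 7 = 4$)
$p{\left(D \right)} = \frac{4}{D}$
$E = - \frac{59}{9}$ ($E = -7 + \frac{4}{-1 - -10} = -7 + \frac{4}{-1 + 10} = -7 + \frac{4}{9} = - \frac{59}{9} \approx -6.5556$)
$\left(39 - 38\right) E = \left(39 - 38\right) \left(- \frac{59}{9}\right) = 1 \left(- \frac{59}{9}\right) = - \frac{59}{9}$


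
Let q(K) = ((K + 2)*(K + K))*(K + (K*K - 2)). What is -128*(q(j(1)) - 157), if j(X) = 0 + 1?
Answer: 20096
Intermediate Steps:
j(X) = 1
q(K) = 2*K*(2 + K)*(-2 + K + K²) (q(K) = ((2 + K)*(2*K))*(K + (K² - 2)) = (2*K*(2 + K))*(K + (-2 + K²)) = (2*K*(2 + K))*(-2 + K + K²) = 2*K*(2 + K)*(-2 + K + K²))
-128*(q(j(1)) - 157) = -128*(2*1*(-4 + 1³ + 3*1²) - 157) = -128*(2*1*(-4 + 1 + 3*1) - 157) = -128*(2*1*(-4 + 1 + 3) - 157) = -128*(2*1*0 - 157) = -128*(0 - 157) = -128*(-157) = 20096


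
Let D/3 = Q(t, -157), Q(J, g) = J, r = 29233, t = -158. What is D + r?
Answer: 28759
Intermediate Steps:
D = -474 (D = 3*(-158) = -474)
D + r = -474 + 29233 = 28759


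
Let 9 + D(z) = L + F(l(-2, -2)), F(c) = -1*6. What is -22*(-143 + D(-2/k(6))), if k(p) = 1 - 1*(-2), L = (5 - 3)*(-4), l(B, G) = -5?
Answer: 3652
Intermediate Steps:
L = -8 (L = 2*(-4) = -8)
F(c) = -6
k(p) = 3 (k(p) = 1 + 2 = 3)
D(z) = -23 (D(z) = -9 + (-8 - 6) = -9 - 14 = -23)
-22*(-143 + D(-2/k(6))) = -22*(-143 - 23) = -22*(-166) = 3652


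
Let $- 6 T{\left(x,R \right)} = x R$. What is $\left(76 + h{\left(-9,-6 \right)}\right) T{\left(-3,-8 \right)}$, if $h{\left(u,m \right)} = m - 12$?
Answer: $-232$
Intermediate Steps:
$T{\left(x,R \right)} = - \frac{R x}{6}$ ($T{\left(x,R \right)} = - \frac{x R}{6} = - \frac{R x}{6}$)
$h{\left(u,m \right)} = -12 + m$
$\left(76 + h{\left(-9,-6 \right)}\right) T{\left(-3,-8 \right)} = \left(76 - 18\right) \left(\left(- \frac{1}{6}\right) \left(-8\right) \left(-3\right)\right) = \left(76 - 18\right) \left(-4\right) = 58 \left(-4\right) = -232$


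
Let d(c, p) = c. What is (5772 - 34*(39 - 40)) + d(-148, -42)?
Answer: 5658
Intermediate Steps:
(5772 - 34*(39 - 40)) + d(-148, -42) = (5772 - 34*(39 - 40)) - 148 = (5772 - 34*(-1)) - 148 = (5772 + 34) - 148 = 5806 - 148 = 5658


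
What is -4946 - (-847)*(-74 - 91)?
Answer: -144701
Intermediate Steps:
-4946 - (-847)*(-74 - 91) = -4946 - (-847)*(-165) = -4946 - 1*139755 = -4946 - 139755 = -144701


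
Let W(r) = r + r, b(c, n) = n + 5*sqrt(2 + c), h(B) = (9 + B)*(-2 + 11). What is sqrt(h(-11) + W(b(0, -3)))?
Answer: sqrt(-24 + 10*sqrt(2)) ≈ 3.1397*I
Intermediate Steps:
h(B) = 81 + 9*B (h(B) = (9 + B)*9 = 81 + 9*B)
W(r) = 2*r
sqrt(h(-11) + W(b(0, -3))) = sqrt((81 + 9*(-11)) + 2*(-3 + 5*sqrt(2 + 0))) = sqrt((81 - 99) + 2*(-3 + 5*sqrt(2))) = sqrt(-18 + (-6 + 10*sqrt(2))) = sqrt(-24 + 10*sqrt(2))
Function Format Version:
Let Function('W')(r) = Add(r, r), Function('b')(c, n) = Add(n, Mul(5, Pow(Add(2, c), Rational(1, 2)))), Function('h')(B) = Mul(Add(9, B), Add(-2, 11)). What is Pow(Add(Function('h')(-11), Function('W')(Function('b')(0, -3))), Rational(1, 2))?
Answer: Pow(Add(-24, Mul(10, Pow(2, Rational(1, 2)))), Rational(1, 2)) ≈ Mul(3.1397, I)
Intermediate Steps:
Function('h')(B) = Add(81, Mul(9, B)) (Function('h')(B) = Mul(Add(9, B), 9) = Add(81, Mul(9, B)))
Function('W')(r) = Mul(2, r)
Pow(Add(Function('h')(-11), Function('W')(Function('b')(0, -3))), Rational(1, 2)) = Pow(Add(Add(81, Mul(9, -11)), Mul(2, Add(-3, Mul(5, Pow(Add(2, 0), Rational(1, 2)))))), Rational(1, 2)) = Pow(Add(Add(81, -99), Mul(2, Add(-3, Mul(5, Pow(2, Rational(1, 2)))))), Rational(1, 2)) = Pow(Add(-18, Add(-6, Mul(10, Pow(2, Rational(1, 2))))), Rational(1, 2)) = Pow(Add(-24, Mul(10, Pow(2, Rational(1, 2)))), Rational(1, 2))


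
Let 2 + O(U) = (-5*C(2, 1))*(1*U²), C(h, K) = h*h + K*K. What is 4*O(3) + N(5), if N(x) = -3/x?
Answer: -4543/5 ≈ -908.60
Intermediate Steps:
C(h, K) = K² + h² (C(h, K) = h² + K² = K² + h²)
O(U) = -2 - 25*U² (O(U) = -2 + (-5*(1² + 2²))*(1*U²) = -2 + (-5*(1 + 4))*U² = -2 + (-5*5)*U² = -2 - 25*U²)
4*O(3) + N(5) = 4*(-2 - 25*3²) - 3/5 = 4*(-2 - 25*9) - 3*⅕ = 4*(-2 - 225) - ⅗ = 4*(-227) - ⅗ = -908 - ⅗ = -4543/5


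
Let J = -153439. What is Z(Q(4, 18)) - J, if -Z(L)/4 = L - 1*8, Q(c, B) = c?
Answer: 153455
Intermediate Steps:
Z(L) = 32 - 4*L (Z(L) = -4*(L - 1*8) = -4*(L - 8) = -4*(-8 + L) = 32 - 4*L)
Z(Q(4, 18)) - J = (32 - 4*4) - 1*(-153439) = (32 - 16) + 153439 = 16 + 153439 = 153455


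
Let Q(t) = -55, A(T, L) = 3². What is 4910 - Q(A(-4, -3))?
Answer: 4965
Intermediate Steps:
A(T, L) = 9
4910 - Q(A(-4, -3)) = 4910 - 1*(-55) = 4910 + 55 = 4965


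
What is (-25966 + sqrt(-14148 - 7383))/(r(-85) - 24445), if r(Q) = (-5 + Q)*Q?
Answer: 25966/16795 - I*sqrt(21531)/16795 ≈ 1.5461 - 0.0087368*I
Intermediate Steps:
r(Q) = Q*(-5 + Q)
(-25966 + sqrt(-14148 - 7383))/(r(-85) - 24445) = (-25966 + sqrt(-14148 - 7383))/(-85*(-5 - 85) - 24445) = (-25966 + sqrt(-21531))/(-85*(-90) - 24445) = (-25966 + I*sqrt(21531))/(7650 - 24445) = (-25966 + I*sqrt(21531))/(-16795) = (-25966 + I*sqrt(21531))*(-1/16795) = 25966/16795 - I*sqrt(21531)/16795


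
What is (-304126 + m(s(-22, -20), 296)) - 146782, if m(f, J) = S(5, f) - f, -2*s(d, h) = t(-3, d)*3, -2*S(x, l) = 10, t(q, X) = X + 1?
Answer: -901889/2 ≈ -4.5094e+5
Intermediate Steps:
t(q, X) = 1 + X
S(x, l) = -5 (S(x, l) = -1/2*10 = -5)
s(d, h) = -3/2 - 3*d/2 (s(d, h) = -(1 + d)*3/2 = -(3 + 3*d)/2 = -3/2 - 3*d/2)
m(f, J) = -5 - f
(-304126 + m(s(-22, -20), 296)) - 146782 = (-304126 + (-5 - (-3/2 - 3/2*(-22)))) - 146782 = (-304126 + (-5 - (-3/2 + 33))) - 146782 = (-304126 + (-5 - 1*63/2)) - 146782 = (-304126 + (-5 - 63/2)) - 146782 = (-304126 - 73/2) - 146782 = -608325/2 - 146782 = -901889/2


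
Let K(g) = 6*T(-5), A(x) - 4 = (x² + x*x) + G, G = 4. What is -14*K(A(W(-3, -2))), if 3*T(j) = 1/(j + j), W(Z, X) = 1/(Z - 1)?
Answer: 14/5 ≈ 2.8000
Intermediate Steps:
W(Z, X) = 1/(-1 + Z)
T(j) = 1/(6*j) (T(j) = 1/(3*(j + j)) = 1/(3*((2*j))) = (1/(2*j))/3 = 1/(6*j))
A(x) = 8 + 2*x² (A(x) = 4 + ((x² + x*x) + 4) = 4 + ((x² + x²) + 4) = 4 + (2*x² + 4) = 4 + (4 + 2*x²) = 8 + 2*x²)
K(g) = -⅕ (K(g) = 6*((⅙)/(-5)) = 6*((⅙)*(-⅕)) = 6*(-1/30) = -⅕)
-14*K(A(W(-3, -2))) = -14*(-⅕) = 14/5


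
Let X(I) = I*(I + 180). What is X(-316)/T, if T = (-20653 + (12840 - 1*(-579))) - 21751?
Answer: -2528/1705 ≈ -1.4827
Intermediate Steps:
T = -28985 (T = (-20653 + (12840 + 579)) - 21751 = (-20653 + 13419) - 21751 = -7234 - 21751 = -28985)
X(I) = I*(180 + I)
X(-316)/T = -316*(180 - 316)/(-28985) = -316*(-136)*(-1/28985) = 42976*(-1/28985) = -2528/1705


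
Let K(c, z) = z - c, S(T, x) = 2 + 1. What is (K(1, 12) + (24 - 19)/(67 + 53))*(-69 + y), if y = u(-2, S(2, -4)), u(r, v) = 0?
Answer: -6095/8 ≈ -761.88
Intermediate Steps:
S(T, x) = 3
y = 0
(K(1, 12) + (24 - 19)/(67 + 53))*(-69 + y) = ((12 - 1*1) + (24 - 19)/(67 + 53))*(-69 + 0) = ((12 - 1) + 5/120)*(-69) = (11 + 5*(1/120))*(-69) = (11 + 1/24)*(-69) = (265/24)*(-69) = -6095/8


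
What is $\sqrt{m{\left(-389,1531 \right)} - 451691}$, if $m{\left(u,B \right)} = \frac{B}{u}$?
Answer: $\frac{i \sqrt{68350929370}}{389} \approx 672.08 i$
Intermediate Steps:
$\sqrt{m{\left(-389,1531 \right)} - 451691} = \sqrt{\frac{1531}{-389} - 451691} = \sqrt{1531 \left(- \frac{1}{389}\right) - 451691} = \sqrt{- \frac{1531}{389} - 451691} = \sqrt{- \frac{175709330}{389}} = \frac{i \sqrt{68350929370}}{389}$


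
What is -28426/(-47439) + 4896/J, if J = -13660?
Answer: 39009454/162004185 ≈ 0.24079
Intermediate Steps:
-28426/(-47439) + 4896/J = -28426/(-47439) + 4896/(-13660) = -28426*(-1/47439) + 4896*(-1/13660) = 28426/47439 - 1224/3415 = 39009454/162004185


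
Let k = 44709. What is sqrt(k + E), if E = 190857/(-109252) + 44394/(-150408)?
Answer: 5*sqrt(209581671947973542646)/342341142 ≈ 211.44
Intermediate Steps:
E = -699094853/342341142 (E = 190857*(-1/109252) + 44394*(-1/150408) = -190857/109252 - 7399/25068 = -699094853/342341142 ≈ -2.0421)
sqrt(k + E) = sqrt(44709 - 699094853/342341142) = sqrt(15305031022825/342341142) = 5*sqrt(209581671947973542646)/342341142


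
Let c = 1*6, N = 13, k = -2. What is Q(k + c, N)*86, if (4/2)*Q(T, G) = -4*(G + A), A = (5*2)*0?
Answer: -2236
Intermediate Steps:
A = 0 (A = 10*0 = 0)
c = 6
Q(T, G) = -2*G (Q(T, G) = (-4*(G + 0))/2 = (-4*G)/2 = -2*G)
Q(k + c, N)*86 = -2*13*86 = -26*86 = -2236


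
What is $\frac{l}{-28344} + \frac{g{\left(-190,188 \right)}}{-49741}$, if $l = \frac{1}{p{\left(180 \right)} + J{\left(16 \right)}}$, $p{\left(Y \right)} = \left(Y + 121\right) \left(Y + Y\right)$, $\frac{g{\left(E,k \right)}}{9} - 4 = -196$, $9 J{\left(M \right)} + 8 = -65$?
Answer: $\frac{15920716716825}{458282625945656} \approx 0.03474$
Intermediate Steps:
$J{\left(M \right)} = - \frac{73}{9}$ ($J{\left(M \right)} = - \frac{8}{9} + \frac{1}{9} \left(-65\right) = - \frac{8}{9} - \frac{65}{9} = - \frac{73}{9}$)
$g{\left(E,k \right)} = -1728$ ($g{\left(E,k \right)} = 36 + 9 \left(-196\right) = 36 - 1764 = -1728$)
$p{\left(Y \right)} = 2 Y \left(121 + Y\right)$ ($p{\left(Y \right)} = \left(121 + Y\right) 2 Y = 2 Y \left(121 + Y\right)$)
$l = \frac{9}{975167}$ ($l = \frac{1}{2 \cdot 180 \left(121 + 180\right) - \frac{73}{9}} = \frac{1}{2 \cdot 180 \cdot 301 - \frac{73}{9}} = \frac{1}{108360 - \frac{73}{9}} = \frac{1}{\frac{975167}{9}} = \frac{9}{975167} \approx 9.2292 \cdot 10^{-6}$)
$\frac{l}{-28344} + \frac{g{\left(-190,188 \right)}}{-49741} = \frac{9}{975167 \left(-28344\right)} - \frac{1728}{-49741} = \frac{9}{975167} \left(- \frac{1}{28344}\right) - - \frac{1728}{49741} = - \frac{3}{9213377816} + \frac{1728}{49741} = \frac{15920716716825}{458282625945656}$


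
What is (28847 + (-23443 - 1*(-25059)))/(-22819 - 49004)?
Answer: -30463/71823 ≈ -0.42414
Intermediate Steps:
(28847 + (-23443 - 1*(-25059)))/(-22819 - 49004) = (28847 + (-23443 + 25059))/(-71823) = (28847 + 1616)*(-1/71823) = 30463*(-1/71823) = -30463/71823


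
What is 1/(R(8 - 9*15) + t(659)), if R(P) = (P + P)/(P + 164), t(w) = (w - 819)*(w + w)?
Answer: -37/7802814 ≈ -4.7419e-6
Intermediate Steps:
t(w) = 2*w*(-819 + w) (t(w) = (-819 + w)*(2*w) = 2*w*(-819 + w))
R(P) = 2*P/(164 + P) (R(P) = (2*P)/(164 + P) = 2*P/(164 + P))
1/(R(8 - 9*15) + t(659)) = 1/(2*(8 - 9*15)/(164 + (8 - 9*15)) + 2*659*(-819 + 659)) = 1/(2*(8 - 135)/(164 + (8 - 135)) + 2*659*(-160)) = 1/(2*(-127)/(164 - 127) - 210880) = 1/(2*(-127)/37 - 210880) = 1/(2*(-127)*(1/37) - 210880) = 1/(-254/37 - 210880) = 1/(-7802814/37) = -37/7802814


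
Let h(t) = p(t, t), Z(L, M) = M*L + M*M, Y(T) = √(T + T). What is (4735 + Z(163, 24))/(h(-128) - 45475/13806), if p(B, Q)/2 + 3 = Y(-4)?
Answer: -16338190945518/22563093073 - 7031823123312*I*√2/22563093073 ≈ -724.11 - 440.74*I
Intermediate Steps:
Y(T) = √2*√T (Y(T) = √(2*T) = √2*√T)
p(B, Q) = -6 + 4*I*√2 (p(B, Q) = -6 + 2*(√2*√(-4)) = -6 + 2*(√2*(2*I)) = -6 + 2*(2*I*√2) = -6 + 4*I*√2)
Z(L, M) = M² + L*M (Z(L, M) = L*M + M² = M² + L*M)
h(t) = -6 + 4*I*√2
(4735 + Z(163, 24))/(h(-128) - 45475/13806) = (4735 + 24*(163 + 24))/((-6 + 4*I*√2) - 45475/13806) = (4735 + 24*187)/((-6 + 4*I*√2) - 45475*1/13806) = (4735 + 4488)/((-6 + 4*I*√2) - 45475/13806) = 9223/(-128311/13806 + 4*I*√2)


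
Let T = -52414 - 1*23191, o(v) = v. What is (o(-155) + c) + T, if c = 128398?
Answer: 52638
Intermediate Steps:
T = -75605 (T = -52414 - 23191 = -75605)
(o(-155) + c) + T = (-155 + 128398) - 75605 = 128243 - 75605 = 52638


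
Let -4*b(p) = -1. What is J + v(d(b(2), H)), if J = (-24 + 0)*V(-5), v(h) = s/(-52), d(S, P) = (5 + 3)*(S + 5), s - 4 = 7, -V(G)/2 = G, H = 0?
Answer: -12491/52 ≈ -240.21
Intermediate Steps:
V(G) = -2*G
b(p) = ¼ (b(p) = -¼*(-1) = ¼)
s = 11 (s = 4 + 7 = 11)
d(S, P) = 40 + 8*S (d(S, P) = 8*(5 + S) = 40 + 8*S)
v(h) = -11/52 (v(h) = 11/(-52) = 11*(-1/52) = -11/52)
J = -240 (J = (-24 + 0)*(-2*(-5)) = -24*10 = -240)
J + v(d(b(2), H)) = -240 - 11/52 = -12491/52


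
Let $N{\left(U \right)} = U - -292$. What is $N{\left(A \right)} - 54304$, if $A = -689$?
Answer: $-54701$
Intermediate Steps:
$N{\left(U \right)} = 292 + U$ ($N{\left(U \right)} = U + 292 = 292 + U$)
$N{\left(A \right)} - 54304 = \left(292 - 689\right) - 54304 = -397 - 54304 = -54701$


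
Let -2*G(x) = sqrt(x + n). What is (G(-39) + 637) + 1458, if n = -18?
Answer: 2095 - I*sqrt(57)/2 ≈ 2095.0 - 3.7749*I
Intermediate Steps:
G(x) = -sqrt(-18 + x)/2 (G(x) = -sqrt(x - 18)/2 = -sqrt(-18 + x)/2)
(G(-39) + 637) + 1458 = (-sqrt(-18 - 39)/2 + 637) + 1458 = (-I*sqrt(57)/2 + 637) + 1458 = (637 - I*sqrt(57)/2) + 1458 = 2095 - I*sqrt(57)/2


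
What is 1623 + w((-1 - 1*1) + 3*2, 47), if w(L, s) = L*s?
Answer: 1811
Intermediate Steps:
1623 + w((-1 - 1*1) + 3*2, 47) = 1623 + ((-1 - 1*1) + 3*2)*47 = 1623 + ((-1 - 1) + 6)*47 = 1623 + (-2 + 6)*47 = 1623 + 4*47 = 1623 + 188 = 1811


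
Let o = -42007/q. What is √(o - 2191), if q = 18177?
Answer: I*√724677255078/18177 ≈ 46.833*I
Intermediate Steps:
o = -42007/18177 ≈ -2.3110
√(o - 2191) = √(-42007/18177 - 2191) = √(-39867814/18177) = I*√724677255078/18177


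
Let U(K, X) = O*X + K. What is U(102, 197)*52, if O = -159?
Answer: -1623492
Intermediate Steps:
U(K, X) = K - 159*X (U(K, X) = -159*X + K = K - 159*X)
U(102, 197)*52 = (102 - 159*197)*52 = (102 - 31323)*52 = -31221*52 = -1623492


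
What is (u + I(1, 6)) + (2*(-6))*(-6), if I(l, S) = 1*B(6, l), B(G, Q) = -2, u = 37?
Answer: 107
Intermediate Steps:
I(l, S) = -2 (I(l, S) = 1*(-2) = -2)
(u + I(1, 6)) + (2*(-6))*(-6) = (37 - 2) + (2*(-6))*(-6) = 35 - 12*(-6) = 35 + 72 = 107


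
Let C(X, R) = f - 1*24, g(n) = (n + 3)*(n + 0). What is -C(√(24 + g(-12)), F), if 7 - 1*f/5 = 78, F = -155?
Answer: 379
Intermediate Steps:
f = -355 (f = 35 - 5*78 = 35 - 390 = -355)
g(n) = n*(3 + n) (g(n) = (3 + n)*n = n*(3 + n))
C(X, R) = -379 (C(X, R) = -355 - 1*24 = -355 - 24 = -379)
-C(√(24 + g(-12)), F) = -1*(-379) = 379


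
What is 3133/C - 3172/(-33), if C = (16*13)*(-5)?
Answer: 245807/2640 ≈ 93.109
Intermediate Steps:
C = -1040 (C = 208*(-5) = -1040)
3133/C - 3172/(-33) = 3133/(-1040) - 3172/(-33) = 3133*(-1/1040) - 3172*(-1/33) = -241/80 + 3172/33 = 245807/2640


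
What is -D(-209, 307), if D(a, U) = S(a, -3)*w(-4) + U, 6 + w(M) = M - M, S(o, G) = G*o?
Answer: 3455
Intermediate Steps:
w(M) = -6 (w(M) = -6 + (M - M) = -6 + 0 = -6)
D(a, U) = U + 18*a (D(a, U) = -3*a*(-6) + U = 18*a + U = U + 18*a)
-D(-209, 307) = -(307 + 18*(-209)) = -(307 - 3762) = -1*(-3455) = 3455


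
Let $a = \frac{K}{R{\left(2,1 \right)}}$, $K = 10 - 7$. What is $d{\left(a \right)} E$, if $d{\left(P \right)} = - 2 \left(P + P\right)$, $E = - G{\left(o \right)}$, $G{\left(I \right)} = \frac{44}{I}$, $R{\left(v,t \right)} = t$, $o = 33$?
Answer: $16$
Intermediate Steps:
$K = 3$
$E = - \frac{4}{3}$ ($E = - \frac{44}{33} = \left(-1\right) \frac{4}{3} = - \frac{4}{3} \approx -1.3333$)
$a = 3$ ($a = \frac{3}{1} = 3 \cdot 1 = 3$)
$d{\left(P \right)} = - 4 P$ ($d{\left(P \right)} = - 2 \cdot 2 P = - 4 P$)
$d{\left(a \right)} E = \left(-4\right) 3 \left(- \frac{4}{3}\right) = \left(-12\right) \left(- \frac{4}{3}\right) = 16$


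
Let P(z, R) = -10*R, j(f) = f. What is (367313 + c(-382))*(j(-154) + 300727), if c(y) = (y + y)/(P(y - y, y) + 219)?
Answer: 63703288885977/577 ≈ 1.1040e+11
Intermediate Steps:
c(y) = 2*y/(219 - 10*y) (c(y) = (y + y)/(-10*y + 219) = (2*y)/(219 - 10*y) = 2*y/(219 - 10*y))
(367313 + c(-382))*(j(-154) + 300727) = (367313 - 2*(-382)/(-219 + 10*(-382)))*(-154 + 300727) = (367313 - 2*(-382)/(-219 - 3820))*300573 = (367313 - 2*(-382)/(-4039))*300573 = (367313 - 2*(-382)*(-1/4039))*300573 = (367313 - 764/4039)*300573 = (1483576443/4039)*300573 = 63703288885977/577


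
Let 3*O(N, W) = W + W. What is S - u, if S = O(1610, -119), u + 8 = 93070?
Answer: -279424/3 ≈ -93141.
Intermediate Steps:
u = 93062 (u = -8 + 93070 = 93062)
O(N, W) = 2*W/3 (O(N, W) = (W + W)/3 = (2*W)/3 = 2*W/3)
S = -238/3 (S = (⅔)*(-119) = -238/3 ≈ -79.333)
S - u = -238/3 - 1*93062 = -238/3 - 93062 = -279424/3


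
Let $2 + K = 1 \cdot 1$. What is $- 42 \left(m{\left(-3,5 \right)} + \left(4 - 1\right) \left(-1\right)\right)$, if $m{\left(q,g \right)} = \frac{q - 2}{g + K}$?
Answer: $\frac{357}{2} \approx 178.5$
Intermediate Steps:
$K = -1$ ($K = -2 + 1 \cdot 1 = -2 + 1 = -1$)
$m{\left(q,g \right)} = \frac{-2 + q}{-1 + g}$ ($m{\left(q,g \right)} = \frac{q - 2}{g - 1} = \frac{-2 + q}{-1 + g}$)
$- 42 \left(m{\left(-3,5 \right)} + \left(4 - 1\right) \left(-1\right)\right) = - 42 \left(\frac{-2 - 3}{-1 + 5} + \left(4 - 1\right) \left(-1\right)\right) = - 42 \left(\frac{1}{4} \left(-5\right) + 3 \left(-1\right)\right) = - 42 \left(\frac{1}{4} \left(-5\right) - 3\right) = - 42 \left(- \frac{5}{4} - 3\right) = \left(-42\right) \left(- \frac{17}{4}\right) = \frac{357}{2}$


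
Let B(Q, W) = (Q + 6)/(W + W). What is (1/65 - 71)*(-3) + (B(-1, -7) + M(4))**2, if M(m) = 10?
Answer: 3897657/12740 ≈ 305.94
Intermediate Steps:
B(Q, W) = (6 + Q)/(2*W) (B(Q, W) = (6 + Q)/((2*W)) = (6 + Q)*(1/(2*W)) = (6 + Q)/(2*W))
(1/65 - 71)*(-3) + (B(-1, -7) + M(4))**2 = (1/65 - 71)*(-3) + ((1/2)*(6 - 1)/(-7) + 10)**2 = (1/65 - 71)*(-3) + ((1/2)*(-1/7)*5 + 10)**2 = -4614/65*(-3) + (-5/14 + 10)**2 = 13842/65 + (135/14)**2 = 13842/65 + 18225/196 = 3897657/12740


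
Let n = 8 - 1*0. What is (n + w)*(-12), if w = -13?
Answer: 60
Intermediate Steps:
n = 8 (n = 8 + 0 = 8)
(n + w)*(-12) = (8 - 13)*(-12) = -5*(-12) = 60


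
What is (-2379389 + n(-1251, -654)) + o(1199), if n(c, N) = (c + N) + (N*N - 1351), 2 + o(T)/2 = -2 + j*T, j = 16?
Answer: -1916569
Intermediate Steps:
o(T) = -8 + 32*T (o(T) = -4 + 2*(-2 + 16*T) = -4 + (-4 + 32*T) = -8 + 32*T)
n(c, N) = -1351 + N + c + N**2 (n(c, N) = (N + c) + (N**2 - 1351) = (N + c) + (-1351 + N**2) = -1351 + N + c + N**2)
(-2379389 + n(-1251, -654)) + o(1199) = (-2379389 + (-1351 - 654 - 1251 + (-654)**2)) + (-8 + 32*1199) = (-2379389 + (-1351 - 654 - 1251 + 427716)) + (-8 + 38368) = (-2379389 + 424460) + 38360 = -1954929 + 38360 = -1916569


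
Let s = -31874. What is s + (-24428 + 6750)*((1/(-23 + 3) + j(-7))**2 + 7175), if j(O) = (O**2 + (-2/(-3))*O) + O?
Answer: -272600592991/1800 ≈ -1.5144e+8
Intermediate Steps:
j(O) = O**2 + 5*O/3 (j(O) = (O**2 + (-2*(-1/3))*O) + O = (O**2 + 2*O/3) + O = O**2 + 5*O/3)
s + (-24428 + 6750)*((1/(-23 + 3) + j(-7))**2 + 7175) = -31874 + (-24428 + 6750)*((1/(-23 + 3) + (1/3)*(-7)*(5 + 3*(-7)))**2 + 7175) = -31874 - 17678*((1/(-20) + (1/3)*(-7)*(5 - 21))**2 + 7175) = -31874 - 17678*((-1/20 + (1/3)*(-7)*(-16))**2 + 7175) = -31874 - 17678*((-1/20 + 112/3)**2 + 7175) = -31874 - 17678*((2237/60)**2 + 7175) = -31874 - 17678*(5004169/3600 + 7175) = -31874 - 17678*30834169/3600 = -31874 - 272543219791/1800 = -272600592991/1800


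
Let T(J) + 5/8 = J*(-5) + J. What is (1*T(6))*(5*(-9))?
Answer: 8865/8 ≈ 1108.1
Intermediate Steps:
T(J) = -5/8 - 4*J (T(J) = -5/8 + (J*(-5) + J) = -5/8 + (-5*J + J) = -5/8 - 4*J)
(1*T(6))*(5*(-9)) = (1*(-5/8 - 4*6))*(5*(-9)) = (1*(-5/8 - 24))*(-45) = (1*(-197/8))*(-45) = -197/8*(-45) = 8865/8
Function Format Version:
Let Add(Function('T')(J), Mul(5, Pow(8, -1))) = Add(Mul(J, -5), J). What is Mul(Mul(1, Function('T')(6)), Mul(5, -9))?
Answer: Rational(8865, 8) ≈ 1108.1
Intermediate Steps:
Function('T')(J) = Add(Rational(-5, 8), Mul(-4, J)) (Function('T')(J) = Add(Rational(-5, 8), Add(Mul(J, -5), J)) = Add(Rational(-5, 8), Add(Mul(-5, J), J)) = Add(Rational(-5, 8), Mul(-4, J)))
Mul(Mul(1, Function('T')(6)), Mul(5, -9)) = Mul(Mul(1, Add(Rational(-5, 8), Mul(-4, 6))), Mul(5, -9)) = Mul(Mul(1, Add(Rational(-5, 8), -24)), -45) = Mul(Mul(1, Rational(-197, 8)), -45) = Mul(Rational(-197, 8), -45) = Rational(8865, 8)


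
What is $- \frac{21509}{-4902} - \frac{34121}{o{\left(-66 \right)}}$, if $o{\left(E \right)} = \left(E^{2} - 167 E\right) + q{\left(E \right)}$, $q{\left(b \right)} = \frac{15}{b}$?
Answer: $\frac{3596986175}{1658400522} \approx 2.1689$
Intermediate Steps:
$o{\left(E \right)} = E^{2} - 167 E + \frac{15}{E}$ ($o{\left(E \right)} = \left(E^{2} - 167 E\right) + \frac{15}{E} = E^{2} - 167 E + \frac{15}{E}$)
$- \frac{21509}{-4902} - \frac{34121}{o{\left(-66 \right)}} = - \frac{21509}{-4902} - \frac{34121}{\frac{1}{-66} \left(15 + \left(-66\right)^{2} \left(-167 - 66\right)\right)} = \left(-21509\right) \left(- \frac{1}{4902}\right) - \frac{34121}{\left(- \frac{1}{66}\right) \left(15 + 4356 \left(-233\right)\right)} = \frac{21509}{4902} - \frac{34121}{\left(- \frac{1}{66}\right) \left(15 - 1014948\right)} = \frac{21509}{4902} - \frac{34121}{\left(- \frac{1}{66}\right) \left(-1014933\right)} = \frac{21509}{4902} - \frac{34121}{\frac{338311}{22}} = \frac{21509}{4902} - \frac{750662}{338311} = \frac{3596986175}{1658400522}$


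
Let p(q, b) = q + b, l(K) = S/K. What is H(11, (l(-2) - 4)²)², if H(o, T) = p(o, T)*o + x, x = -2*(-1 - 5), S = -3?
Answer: 651249/16 ≈ 40703.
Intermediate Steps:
l(K) = -3/K
p(q, b) = b + q
x = 12 (x = -2*(-6) = 12)
H(o, T) = 12 + o*(T + o) (H(o, T) = (T + o)*o + 12 = o*(T + o) + 12 = 12 + o*(T + o))
H(11, (l(-2) - 4)²)² = (12 + 11*((-3/(-2) - 4)² + 11))² = (12 + 11*((-3*(-½) - 4)² + 11))² = (12 + 11*((3/2 - 4)² + 11))² = (12 + 11*((-5/2)² + 11))² = (12 + 11*(25/4 + 11))² = (12 + 11*(69/4))² = (12 + 759/4)² = (807/4)² = 651249/16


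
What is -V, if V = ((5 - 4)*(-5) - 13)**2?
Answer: -324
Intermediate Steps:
V = 324 (V = (1*(-5) - 13)**2 = (-5 - 13)**2 = (-18)**2 = 324)
-V = -1*324 = -324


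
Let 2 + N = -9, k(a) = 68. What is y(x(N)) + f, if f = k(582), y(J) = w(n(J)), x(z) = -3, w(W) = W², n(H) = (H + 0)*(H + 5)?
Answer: 104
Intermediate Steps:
N = -11 (N = -2 - 9 = -11)
n(H) = H*(5 + H)
y(J) = J²*(5 + J)² (y(J) = (J*(5 + J))² = J²*(5 + J)²)
f = 68
y(x(N)) + f = (-3)²*(5 - 3)² + 68 = 9*2² + 68 = 9*4 + 68 = 36 + 68 = 104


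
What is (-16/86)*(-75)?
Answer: 600/43 ≈ 13.953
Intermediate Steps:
(-16/86)*(-75) = ((1/86)*(-16))*(-75) = -8/43*(-75) = 600/43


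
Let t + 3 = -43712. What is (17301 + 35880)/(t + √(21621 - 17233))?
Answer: -2324807415/1910996837 - 106362*√1097/1910996837 ≈ -1.2184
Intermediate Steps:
t = -43715 (t = -3 - 43712 = -43715)
(17301 + 35880)/(t + √(21621 - 17233)) = (17301 + 35880)/(-43715 + √(21621 - 17233)) = 53181/(-43715 + √4388) = 53181/(-43715 + 2*√1097)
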